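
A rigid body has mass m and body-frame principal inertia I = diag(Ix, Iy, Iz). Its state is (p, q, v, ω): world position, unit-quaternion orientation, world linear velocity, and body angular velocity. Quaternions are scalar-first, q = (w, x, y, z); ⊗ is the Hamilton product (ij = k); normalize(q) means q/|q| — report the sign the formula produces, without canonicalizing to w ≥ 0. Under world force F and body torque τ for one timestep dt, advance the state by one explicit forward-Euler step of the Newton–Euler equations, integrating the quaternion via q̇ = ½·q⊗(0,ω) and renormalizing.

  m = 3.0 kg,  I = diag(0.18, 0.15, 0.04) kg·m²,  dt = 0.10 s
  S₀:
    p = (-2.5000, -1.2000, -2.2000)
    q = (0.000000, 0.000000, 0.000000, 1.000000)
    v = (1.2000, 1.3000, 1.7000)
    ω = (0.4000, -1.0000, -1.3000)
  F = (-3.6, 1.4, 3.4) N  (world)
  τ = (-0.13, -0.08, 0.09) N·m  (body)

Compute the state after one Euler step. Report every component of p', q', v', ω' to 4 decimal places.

p' = (-2.3800, -1.0700, -2.0300)
q' = (0.0648, 0.0498, 0.0199, 0.9965)
v' = (1.0800, 1.3467, 1.8133)
ω' = (0.4072, -1.0048, -1.1050)

linear accel F/m = (-1.2000, 0.4667, 1.1333)
new position p' = (-2.3800, -1.0700, -2.0300)
v + (F/m)dt = (1.0800, 1.3467, 1.8133)
angular accel α = (0.0722, -0.0480, 1.9500)
ω + α·dt = (0.4072, -1.0048, -1.1050)
q⊗(0,ω) = (1.3000000, 1.0000000, 0.4000000, 0.0000000)
q + ½dt·q⊗(0,ω), renormalized = (0.0648, 0.0498, 0.0199, 0.9965)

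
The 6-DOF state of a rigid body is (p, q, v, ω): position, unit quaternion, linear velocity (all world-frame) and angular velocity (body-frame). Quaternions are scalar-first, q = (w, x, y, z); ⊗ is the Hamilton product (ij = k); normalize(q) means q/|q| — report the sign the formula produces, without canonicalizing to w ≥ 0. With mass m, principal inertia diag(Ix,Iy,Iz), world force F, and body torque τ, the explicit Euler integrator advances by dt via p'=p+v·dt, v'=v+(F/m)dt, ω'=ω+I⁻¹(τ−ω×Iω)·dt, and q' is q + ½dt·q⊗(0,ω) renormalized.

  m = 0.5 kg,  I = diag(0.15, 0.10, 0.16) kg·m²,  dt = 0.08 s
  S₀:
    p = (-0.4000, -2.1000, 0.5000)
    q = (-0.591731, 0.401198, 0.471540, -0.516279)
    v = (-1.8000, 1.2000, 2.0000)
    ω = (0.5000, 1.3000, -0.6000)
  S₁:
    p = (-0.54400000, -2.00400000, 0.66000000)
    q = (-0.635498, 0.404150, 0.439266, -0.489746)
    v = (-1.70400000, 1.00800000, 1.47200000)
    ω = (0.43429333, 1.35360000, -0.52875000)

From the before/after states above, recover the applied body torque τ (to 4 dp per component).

τ = (-0.1700, 0.0700, 0.1100)

rate change Δω = (-0.06570667, 0.05360000, 0.07125000)
ω₀×(Iω₀) = (-0.0468, 0.0030, -0.0325)
applied torque τ = (-0.1700, 0.0700, 0.1100)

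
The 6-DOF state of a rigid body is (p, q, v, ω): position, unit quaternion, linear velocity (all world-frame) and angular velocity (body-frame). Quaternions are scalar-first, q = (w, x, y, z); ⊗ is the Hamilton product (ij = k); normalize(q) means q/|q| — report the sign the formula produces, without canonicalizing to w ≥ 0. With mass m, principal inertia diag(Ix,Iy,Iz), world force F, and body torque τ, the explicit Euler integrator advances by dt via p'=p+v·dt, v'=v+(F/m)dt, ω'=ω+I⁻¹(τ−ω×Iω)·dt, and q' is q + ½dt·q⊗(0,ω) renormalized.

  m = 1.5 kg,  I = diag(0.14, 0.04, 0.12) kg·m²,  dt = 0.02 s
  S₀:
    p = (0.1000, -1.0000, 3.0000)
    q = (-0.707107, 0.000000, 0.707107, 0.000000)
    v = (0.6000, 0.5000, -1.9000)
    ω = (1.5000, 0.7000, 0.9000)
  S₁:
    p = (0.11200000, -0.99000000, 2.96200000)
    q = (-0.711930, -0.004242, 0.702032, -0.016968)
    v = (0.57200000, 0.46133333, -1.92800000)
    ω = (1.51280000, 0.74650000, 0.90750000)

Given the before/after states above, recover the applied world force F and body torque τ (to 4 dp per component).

F = (-2.1000, -2.9000, -2.1000)
τ = (0.1400, 0.1200, -0.0600)

Δω = ω₁−ω₀ = (0.01280000, 0.04650000, 0.00750000)
precession coupling = (0.0504, 0.0270, -0.1050)
τ = I·(Δω/dt) + ω₀×(Iω₀) = (0.1400, 0.1200, -0.0600)
v₁ − v₀ = (-0.02800000, -0.03866667, -0.02800000)
m·(v₁−v₀)/dt = (-2.1000, -2.9000, -2.1000)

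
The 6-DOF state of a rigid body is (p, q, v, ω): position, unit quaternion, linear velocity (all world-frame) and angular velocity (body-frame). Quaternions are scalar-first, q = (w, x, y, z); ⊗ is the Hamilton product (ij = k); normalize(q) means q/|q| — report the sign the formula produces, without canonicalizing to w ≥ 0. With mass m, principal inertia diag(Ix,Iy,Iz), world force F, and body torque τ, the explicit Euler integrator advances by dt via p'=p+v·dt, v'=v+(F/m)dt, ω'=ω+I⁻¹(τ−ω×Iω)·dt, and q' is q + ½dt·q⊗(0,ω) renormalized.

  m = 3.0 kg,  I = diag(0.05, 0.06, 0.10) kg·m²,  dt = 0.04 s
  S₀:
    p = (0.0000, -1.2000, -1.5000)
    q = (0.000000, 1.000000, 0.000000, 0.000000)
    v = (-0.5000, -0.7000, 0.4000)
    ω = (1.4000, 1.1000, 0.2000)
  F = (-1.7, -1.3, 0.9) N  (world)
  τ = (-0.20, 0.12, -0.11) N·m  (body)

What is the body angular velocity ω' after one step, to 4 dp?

gyro term ω×Iω = (0.0088, -0.0140, 0.0154)
angular accel α = (-4.1760, 2.2333, -1.2540)
ω + α·dt = (1.2330, 1.1893, 0.1498)

ω' = (1.2330, 1.1893, 0.1498)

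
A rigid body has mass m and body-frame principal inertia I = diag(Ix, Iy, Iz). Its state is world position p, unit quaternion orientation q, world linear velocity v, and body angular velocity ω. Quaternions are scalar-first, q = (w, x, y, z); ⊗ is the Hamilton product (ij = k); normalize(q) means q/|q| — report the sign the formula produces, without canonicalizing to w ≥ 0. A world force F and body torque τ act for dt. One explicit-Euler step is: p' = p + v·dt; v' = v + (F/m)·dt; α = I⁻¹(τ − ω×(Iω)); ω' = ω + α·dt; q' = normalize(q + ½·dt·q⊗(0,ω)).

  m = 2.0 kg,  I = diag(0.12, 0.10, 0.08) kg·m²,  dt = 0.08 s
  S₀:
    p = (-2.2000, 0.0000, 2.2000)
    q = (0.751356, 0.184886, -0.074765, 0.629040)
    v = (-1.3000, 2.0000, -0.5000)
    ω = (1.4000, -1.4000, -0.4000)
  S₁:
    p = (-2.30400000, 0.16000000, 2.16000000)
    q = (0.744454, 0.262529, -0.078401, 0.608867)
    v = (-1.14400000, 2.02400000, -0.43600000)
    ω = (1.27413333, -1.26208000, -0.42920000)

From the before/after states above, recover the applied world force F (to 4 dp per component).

Δv = v₁−v₀ = (0.15600000, 0.02400000, 0.06400000)
F = m·Δv/dt = (3.9000, 0.6000, 1.6000)

F = (3.9000, 0.6000, 1.6000)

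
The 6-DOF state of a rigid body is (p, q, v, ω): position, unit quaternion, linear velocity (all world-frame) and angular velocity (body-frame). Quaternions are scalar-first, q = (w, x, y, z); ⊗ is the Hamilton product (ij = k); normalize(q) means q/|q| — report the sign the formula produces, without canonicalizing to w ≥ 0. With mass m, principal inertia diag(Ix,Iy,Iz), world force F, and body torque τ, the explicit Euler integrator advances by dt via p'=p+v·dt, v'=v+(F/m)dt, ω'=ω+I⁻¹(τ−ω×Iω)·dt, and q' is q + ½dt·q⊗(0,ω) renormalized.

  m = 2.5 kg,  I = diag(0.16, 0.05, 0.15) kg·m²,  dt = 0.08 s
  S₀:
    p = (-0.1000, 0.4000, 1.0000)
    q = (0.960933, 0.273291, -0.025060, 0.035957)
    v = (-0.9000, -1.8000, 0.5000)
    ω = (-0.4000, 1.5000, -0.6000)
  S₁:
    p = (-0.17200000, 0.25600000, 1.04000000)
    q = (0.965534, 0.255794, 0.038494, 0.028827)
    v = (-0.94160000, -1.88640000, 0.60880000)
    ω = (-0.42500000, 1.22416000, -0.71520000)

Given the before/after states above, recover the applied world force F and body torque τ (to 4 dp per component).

F = (-1.3000, -2.7000, 3.4000)
τ = (-0.1400, -0.1700, -0.1500)

v₁ − v₀ = (-0.04160000, -0.08640000, 0.10880000)
m·(v₁−v₀)/dt = (-1.3000, -2.7000, 3.4000)
ω₁ − ω₀ = (-0.02500000, -0.27584000, -0.11520000)
ω₀×(Iω₀) = (-0.0900, 0.0024, 0.0660)
I·α + gyro = (-0.1400, -0.1700, -0.1500)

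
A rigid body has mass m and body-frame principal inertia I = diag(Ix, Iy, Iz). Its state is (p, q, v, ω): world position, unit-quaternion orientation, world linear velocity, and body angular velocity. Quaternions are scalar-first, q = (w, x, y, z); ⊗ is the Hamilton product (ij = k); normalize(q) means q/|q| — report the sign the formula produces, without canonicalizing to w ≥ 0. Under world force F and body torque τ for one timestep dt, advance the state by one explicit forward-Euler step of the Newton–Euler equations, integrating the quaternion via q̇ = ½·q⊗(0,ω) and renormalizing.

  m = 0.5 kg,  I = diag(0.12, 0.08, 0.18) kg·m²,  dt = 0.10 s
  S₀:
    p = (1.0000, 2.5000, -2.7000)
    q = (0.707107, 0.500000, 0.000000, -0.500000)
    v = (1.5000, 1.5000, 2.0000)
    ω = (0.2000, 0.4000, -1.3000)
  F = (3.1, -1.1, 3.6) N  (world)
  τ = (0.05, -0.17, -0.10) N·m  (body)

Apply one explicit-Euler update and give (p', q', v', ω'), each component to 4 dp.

angular accel α = (0.8500, -2.3200, -0.5378)
ω + α·dt = (0.2850, 0.1680, -1.3538)
Hamilton product q⊗(0,ω) = (-0.7500000, 0.3414214, 0.8328428, -0.7192391)
updated quaternion q' = (0.6680, 0.5159, 0.0415, -0.5347)
a = (6.2000, -2.2000, 7.2000)
p + v·dt = (1.1500, 2.6500, -2.5000)
v' = v + a·dt = (2.1200, 1.2800, 2.7200)

p' = (1.1500, 2.6500, -2.5000)
q' = (0.6680, 0.5159, 0.0415, -0.5347)
v' = (2.1200, 1.2800, 2.7200)
ω' = (0.2850, 0.1680, -1.3538)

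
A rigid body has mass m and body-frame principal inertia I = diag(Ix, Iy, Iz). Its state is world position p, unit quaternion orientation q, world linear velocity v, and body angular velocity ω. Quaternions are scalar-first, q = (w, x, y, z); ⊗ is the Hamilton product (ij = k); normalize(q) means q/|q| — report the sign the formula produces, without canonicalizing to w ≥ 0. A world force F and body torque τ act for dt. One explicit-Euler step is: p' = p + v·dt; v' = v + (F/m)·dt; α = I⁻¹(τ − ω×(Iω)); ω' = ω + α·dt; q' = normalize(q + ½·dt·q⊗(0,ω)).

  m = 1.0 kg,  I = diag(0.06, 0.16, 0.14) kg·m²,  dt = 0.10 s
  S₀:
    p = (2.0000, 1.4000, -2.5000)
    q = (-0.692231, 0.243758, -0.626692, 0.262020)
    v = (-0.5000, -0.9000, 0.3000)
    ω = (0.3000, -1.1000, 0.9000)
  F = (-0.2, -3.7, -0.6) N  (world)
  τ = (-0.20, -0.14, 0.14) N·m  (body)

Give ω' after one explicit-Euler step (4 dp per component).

ω' = (-0.0663, -1.1740, 1.0236)

ω×(Iω) gyroscopic = (0.0198, -0.0216, -0.0330)
angular accel α = (-3.6633, -0.7400, 1.2357)
ω + α·dt = (-0.0663, -1.1740, 1.0236)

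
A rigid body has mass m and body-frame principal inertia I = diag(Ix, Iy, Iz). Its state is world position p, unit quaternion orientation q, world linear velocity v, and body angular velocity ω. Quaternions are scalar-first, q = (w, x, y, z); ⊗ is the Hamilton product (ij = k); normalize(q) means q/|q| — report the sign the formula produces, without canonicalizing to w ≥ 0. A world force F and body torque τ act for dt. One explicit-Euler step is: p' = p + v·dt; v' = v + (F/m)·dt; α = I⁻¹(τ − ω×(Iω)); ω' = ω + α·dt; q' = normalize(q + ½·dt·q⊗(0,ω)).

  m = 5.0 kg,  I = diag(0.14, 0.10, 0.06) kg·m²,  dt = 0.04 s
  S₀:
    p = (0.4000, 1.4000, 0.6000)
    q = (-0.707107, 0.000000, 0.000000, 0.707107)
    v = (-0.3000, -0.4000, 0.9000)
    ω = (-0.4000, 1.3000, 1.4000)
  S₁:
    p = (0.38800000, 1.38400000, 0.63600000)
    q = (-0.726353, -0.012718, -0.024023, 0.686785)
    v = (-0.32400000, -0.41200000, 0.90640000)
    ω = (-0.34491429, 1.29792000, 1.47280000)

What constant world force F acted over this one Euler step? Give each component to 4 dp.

velocity change Δv = (-0.02400000, -0.01200000, 0.00640000)
F = m·Δv/dt = (-3.0000, -1.5000, 0.8000)

F = (-3.0000, -1.5000, 0.8000)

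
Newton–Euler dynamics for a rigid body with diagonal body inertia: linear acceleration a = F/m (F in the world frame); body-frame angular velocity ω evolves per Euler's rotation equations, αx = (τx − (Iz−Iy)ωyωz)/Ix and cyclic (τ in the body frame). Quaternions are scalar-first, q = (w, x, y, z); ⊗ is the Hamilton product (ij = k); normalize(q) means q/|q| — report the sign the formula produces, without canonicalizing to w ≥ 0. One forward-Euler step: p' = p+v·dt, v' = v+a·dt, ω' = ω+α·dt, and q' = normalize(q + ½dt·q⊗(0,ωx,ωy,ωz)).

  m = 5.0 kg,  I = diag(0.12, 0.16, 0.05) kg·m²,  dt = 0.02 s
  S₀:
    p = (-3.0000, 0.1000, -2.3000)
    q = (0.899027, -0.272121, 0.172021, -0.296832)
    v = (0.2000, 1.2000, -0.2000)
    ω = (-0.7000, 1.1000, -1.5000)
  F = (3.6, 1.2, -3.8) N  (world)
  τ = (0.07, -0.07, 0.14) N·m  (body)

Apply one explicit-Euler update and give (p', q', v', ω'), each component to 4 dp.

gyro term ω×Iω = (0.1815, 0.0735, -0.0308)
(τ − ω×Iω)/I = (-0.9292, -0.8969, 3.4160)
ω + α·dt = (-0.7186, 1.0821, -1.4317)
Hamilton product q⊗(0,ω) = (-0.8249558, -0.5608352, 0.7885306, -1.5274589)
q + ½dt·q⊗(0,ω), renormalized = (0.8906, -0.2777, 0.1799, -0.3120)
linear accel F/m = (0.7200, 0.2400, -0.7600)
p' = p + v·dt = (-2.9960, 0.1240, -2.3040)
v + (F/m)dt = (0.2144, 1.2048, -0.2152)

p' = (-2.9960, 0.1240, -2.3040)
q' = (0.8906, -0.2777, 0.1799, -0.3120)
v' = (0.2144, 1.2048, -0.2152)
ω' = (-0.7186, 1.0821, -1.4317)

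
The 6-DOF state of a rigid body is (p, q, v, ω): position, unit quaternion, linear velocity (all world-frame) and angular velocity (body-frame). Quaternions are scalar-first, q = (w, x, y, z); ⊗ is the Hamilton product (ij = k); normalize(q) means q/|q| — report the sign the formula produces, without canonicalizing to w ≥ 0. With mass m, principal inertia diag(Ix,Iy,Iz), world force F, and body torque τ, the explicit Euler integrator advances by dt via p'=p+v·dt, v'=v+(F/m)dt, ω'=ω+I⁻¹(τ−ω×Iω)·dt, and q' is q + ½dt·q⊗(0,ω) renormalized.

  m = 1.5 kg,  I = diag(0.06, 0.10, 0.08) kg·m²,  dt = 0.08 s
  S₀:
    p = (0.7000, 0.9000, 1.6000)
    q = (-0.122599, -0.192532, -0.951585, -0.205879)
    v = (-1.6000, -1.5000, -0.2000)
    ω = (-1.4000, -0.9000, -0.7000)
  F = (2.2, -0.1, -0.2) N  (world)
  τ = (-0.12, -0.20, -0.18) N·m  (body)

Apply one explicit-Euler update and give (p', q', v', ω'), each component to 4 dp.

p' = (0.5720, 0.7800, 1.5840)
q' = (-0.1730, -0.1660, -0.9386, -0.2482)
v' = (-1.4827, -1.5053, -0.2107)
ω' = (-1.5432, -1.0443, -0.9304)

p + v·dt = (0.5720, 0.7800, 1.5840)
new velocity v' = (-1.4827, -1.5053, -0.2107)
gyro term ω×Iω = (-0.0126, -0.0196, 0.0504)
α = I⁻¹(τ − ω×Iω) = (-1.7900, -1.8040, -2.8800)
ω' = ω + α·dt = (-1.5432, -1.0443, -0.9304)
2q̇ = q⊗(0,ω) = (-1.2700866, 0.6524570, 0.2637973, -1.0731209)
q + ½dt·q⊗(0,ω), renormalized = (-0.1730, -0.1660, -0.9386, -0.2482)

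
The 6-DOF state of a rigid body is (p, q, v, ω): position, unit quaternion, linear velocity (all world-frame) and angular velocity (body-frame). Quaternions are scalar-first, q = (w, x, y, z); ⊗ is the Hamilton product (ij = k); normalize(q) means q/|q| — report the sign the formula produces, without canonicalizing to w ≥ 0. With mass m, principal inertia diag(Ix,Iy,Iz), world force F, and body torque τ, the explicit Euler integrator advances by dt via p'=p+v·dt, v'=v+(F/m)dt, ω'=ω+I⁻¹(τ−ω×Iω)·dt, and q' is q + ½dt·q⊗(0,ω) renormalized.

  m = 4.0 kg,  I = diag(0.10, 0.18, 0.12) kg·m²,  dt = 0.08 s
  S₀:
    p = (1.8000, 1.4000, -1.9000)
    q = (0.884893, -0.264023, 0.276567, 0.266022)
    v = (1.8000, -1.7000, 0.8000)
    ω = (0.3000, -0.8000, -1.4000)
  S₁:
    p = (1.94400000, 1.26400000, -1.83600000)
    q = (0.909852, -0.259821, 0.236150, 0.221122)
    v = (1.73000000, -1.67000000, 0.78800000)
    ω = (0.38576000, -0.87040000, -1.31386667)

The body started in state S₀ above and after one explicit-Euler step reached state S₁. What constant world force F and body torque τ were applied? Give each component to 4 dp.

velocity change Δv = (-0.07000000, 0.03000000, -0.01200000)
m·(v₁−v₀)/dt = (-3.5000, 1.5000, -0.6000)
ω₁ − ω₀ = (0.08576000, -0.07040000, 0.08613333)
ω₀×(Iω₀) = (-0.0672, 0.0084, -0.0192)
I·α + gyro = (0.0400, -0.1500, 0.1100)

F = (-3.5000, 1.5000, -0.6000)
τ = (0.0400, -0.1500, 0.1100)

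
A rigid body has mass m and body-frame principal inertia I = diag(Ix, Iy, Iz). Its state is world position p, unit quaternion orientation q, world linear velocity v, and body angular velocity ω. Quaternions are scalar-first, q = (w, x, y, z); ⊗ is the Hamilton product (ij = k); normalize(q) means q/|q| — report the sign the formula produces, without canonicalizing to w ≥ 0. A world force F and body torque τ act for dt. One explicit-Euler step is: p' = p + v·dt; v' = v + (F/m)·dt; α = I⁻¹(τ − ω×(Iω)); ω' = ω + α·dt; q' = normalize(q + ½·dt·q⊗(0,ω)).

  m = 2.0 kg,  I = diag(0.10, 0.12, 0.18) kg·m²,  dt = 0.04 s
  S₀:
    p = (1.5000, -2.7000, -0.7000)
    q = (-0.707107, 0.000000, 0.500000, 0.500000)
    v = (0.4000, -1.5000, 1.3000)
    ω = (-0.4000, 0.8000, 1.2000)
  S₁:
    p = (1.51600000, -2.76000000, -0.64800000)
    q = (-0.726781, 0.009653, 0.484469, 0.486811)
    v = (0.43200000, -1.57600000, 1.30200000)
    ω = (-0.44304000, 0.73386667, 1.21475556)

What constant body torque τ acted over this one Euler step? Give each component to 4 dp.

ω₁ − ω₀ = (-0.04304000, -0.06613333, 0.01475556)
gyro term ω₀×Iω₀ = (0.0576, 0.0384, -0.0064)
applied torque τ = (-0.0500, -0.1600, 0.0600)

τ = (-0.0500, -0.1600, 0.0600)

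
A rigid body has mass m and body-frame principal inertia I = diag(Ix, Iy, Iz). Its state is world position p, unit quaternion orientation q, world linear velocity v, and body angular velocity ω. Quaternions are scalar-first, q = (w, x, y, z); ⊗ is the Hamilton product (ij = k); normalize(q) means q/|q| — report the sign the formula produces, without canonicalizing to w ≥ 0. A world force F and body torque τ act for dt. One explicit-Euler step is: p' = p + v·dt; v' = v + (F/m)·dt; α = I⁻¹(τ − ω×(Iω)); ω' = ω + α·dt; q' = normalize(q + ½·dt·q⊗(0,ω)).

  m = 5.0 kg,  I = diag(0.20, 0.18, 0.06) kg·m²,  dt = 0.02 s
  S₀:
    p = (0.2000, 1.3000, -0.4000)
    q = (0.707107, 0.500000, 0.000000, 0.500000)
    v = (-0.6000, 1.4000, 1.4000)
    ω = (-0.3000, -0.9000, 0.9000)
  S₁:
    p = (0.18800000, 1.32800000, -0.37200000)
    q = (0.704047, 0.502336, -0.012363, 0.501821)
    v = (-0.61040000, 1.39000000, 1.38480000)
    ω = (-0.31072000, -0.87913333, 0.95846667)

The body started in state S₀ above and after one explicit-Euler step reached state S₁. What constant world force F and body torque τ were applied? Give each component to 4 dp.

velocity change Δv = (-0.01040000, -0.01000000, -0.01520000)
applied force F = (-2.6000, -2.5000, -3.8000)
ω₁ − ω₀ = (-0.01072000, 0.02086667, 0.05846667)
gyro term ω₀×Iω₀ = (0.0972, -0.0378, -0.0054)
I·α + gyro = (-0.0100, 0.1500, 0.1700)

F = (-2.6000, -2.5000, -3.8000)
τ = (-0.0100, 0.1500, 0.1700)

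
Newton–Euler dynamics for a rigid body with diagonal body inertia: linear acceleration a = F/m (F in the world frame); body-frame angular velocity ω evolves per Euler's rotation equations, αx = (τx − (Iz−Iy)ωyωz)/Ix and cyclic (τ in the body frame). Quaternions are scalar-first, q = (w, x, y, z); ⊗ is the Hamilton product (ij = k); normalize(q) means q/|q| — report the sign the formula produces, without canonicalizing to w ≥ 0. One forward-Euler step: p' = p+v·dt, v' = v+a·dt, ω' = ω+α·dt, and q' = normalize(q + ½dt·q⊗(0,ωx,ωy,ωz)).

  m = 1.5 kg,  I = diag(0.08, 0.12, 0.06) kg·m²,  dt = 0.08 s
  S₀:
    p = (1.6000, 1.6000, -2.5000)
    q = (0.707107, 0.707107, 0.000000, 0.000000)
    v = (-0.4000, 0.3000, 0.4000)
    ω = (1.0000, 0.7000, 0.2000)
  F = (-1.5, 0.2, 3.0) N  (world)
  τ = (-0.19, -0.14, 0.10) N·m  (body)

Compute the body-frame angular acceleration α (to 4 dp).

ω×(Iω) gyroscopic = (-0.0084, 0.0040, 0.0280)
α = I⁻¹(τ − ω×Iω) = (-2.2700, -1.2000, 1.2000)

α = (-2.2700, -1.2000, 1.2000)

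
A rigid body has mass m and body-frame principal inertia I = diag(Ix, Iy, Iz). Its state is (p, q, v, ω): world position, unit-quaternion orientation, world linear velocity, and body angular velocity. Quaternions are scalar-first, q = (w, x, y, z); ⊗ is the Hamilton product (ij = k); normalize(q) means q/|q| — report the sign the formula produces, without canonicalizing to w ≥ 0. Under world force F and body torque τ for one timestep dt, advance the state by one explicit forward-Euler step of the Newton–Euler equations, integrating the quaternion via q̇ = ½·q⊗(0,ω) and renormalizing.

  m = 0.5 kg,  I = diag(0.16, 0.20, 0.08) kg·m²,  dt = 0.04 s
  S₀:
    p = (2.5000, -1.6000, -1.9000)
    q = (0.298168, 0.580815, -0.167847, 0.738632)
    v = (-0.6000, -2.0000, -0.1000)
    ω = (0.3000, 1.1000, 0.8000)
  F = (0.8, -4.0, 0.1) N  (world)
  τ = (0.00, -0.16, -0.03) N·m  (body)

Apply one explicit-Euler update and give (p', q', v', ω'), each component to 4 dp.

p' = (2.4760, -1.6800, -1.9040)
q' = (0.2864, 0.5634, -0.1661, 0.7569)
v' = (-0.5360, -2.3200, -0.0920)
ω' = (0.3264, 1.0642, 0.7784)

linear accel F/m = (1.6000, -8.0000, 0.2000)
p' = p + v·dt = (2.4760, -1.6800, -1.9040)
v' = v + a·dt = (-0.5360, -2.3200, -0.0920)
precession coupling ω×(Iω) = (-0.1056, 0.0192, 0.0132)
(τ − ω×Iω)/I = (0.6600, -0.8960, -0.5400)
ω' = ω + α·dt = (0.3264, 1.0642, 0.7784)
Hamilton product q⊗(0,ω) = (-0.5805184, -0.8573224, 0.0849224, 0.9277850)
updated quaternion q' = (0.2864, 0.5634, -0.1661, 0.7569)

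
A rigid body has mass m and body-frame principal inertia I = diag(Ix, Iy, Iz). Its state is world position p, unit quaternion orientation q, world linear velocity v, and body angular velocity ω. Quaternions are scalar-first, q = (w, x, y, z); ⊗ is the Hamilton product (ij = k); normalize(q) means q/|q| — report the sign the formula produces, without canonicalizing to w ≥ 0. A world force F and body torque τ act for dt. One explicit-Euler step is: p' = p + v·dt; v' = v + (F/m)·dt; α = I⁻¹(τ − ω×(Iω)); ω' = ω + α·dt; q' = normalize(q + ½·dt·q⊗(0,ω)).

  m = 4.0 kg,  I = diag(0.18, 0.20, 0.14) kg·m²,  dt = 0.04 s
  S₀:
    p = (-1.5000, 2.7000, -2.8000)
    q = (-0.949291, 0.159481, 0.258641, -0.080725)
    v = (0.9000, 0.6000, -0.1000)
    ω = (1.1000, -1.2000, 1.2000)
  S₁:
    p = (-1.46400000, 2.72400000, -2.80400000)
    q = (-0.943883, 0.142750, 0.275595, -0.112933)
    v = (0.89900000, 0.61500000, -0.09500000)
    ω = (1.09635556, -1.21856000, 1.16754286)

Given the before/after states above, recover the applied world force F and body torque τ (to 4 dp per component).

F = (-0.1000, 1.5000, 0.5000)
τ = (0.0700, -0.0400, -0.1400)

Δv = v₁−v₀ = (-0.00100000, 0.01500000, 0.00500000)
F = m·Δv/dt = (-0.1000, 1.5000, 0.5000)
rate change Δω = (-0.00364444, -0.01856000, -0.03245714)
precession coupling = (0.0864, 0.0528, -0.0264)
applied torque τ = (0.0700, -0.0400, -0.1400)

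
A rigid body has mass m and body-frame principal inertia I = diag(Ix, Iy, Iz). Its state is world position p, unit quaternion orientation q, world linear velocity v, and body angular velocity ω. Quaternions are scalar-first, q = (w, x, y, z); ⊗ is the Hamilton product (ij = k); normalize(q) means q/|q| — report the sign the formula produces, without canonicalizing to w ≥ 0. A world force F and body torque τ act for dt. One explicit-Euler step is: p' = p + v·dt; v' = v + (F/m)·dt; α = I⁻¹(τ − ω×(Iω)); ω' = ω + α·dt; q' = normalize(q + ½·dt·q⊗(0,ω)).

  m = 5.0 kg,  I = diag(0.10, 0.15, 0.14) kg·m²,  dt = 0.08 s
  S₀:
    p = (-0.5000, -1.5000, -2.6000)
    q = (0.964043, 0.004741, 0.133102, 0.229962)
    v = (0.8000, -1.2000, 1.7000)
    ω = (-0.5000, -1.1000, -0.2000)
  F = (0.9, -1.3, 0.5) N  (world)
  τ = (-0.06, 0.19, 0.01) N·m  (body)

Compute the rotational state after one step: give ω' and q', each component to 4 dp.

ω' = (-0.5462, -0.9965, -0.2100)
q' = (0.9707, -0.0055, 0.0860, 0.2244)

gyro term ω×Iω = (-0.0022, -0.0040, 0.0275)
(τ − ω×Iω)/I = (-0.5780, 1.2933, -0.1250)
ω + α·dt = (-0.5462, -0.9965, -0.2100)
Hamilton product q⊗(0,ω) = (0.1947751, -0.2556837, -1.1744801, -0.1314727)
updated quaternion q' = (0.9707, -0.0055, 0.0860, 0.2244)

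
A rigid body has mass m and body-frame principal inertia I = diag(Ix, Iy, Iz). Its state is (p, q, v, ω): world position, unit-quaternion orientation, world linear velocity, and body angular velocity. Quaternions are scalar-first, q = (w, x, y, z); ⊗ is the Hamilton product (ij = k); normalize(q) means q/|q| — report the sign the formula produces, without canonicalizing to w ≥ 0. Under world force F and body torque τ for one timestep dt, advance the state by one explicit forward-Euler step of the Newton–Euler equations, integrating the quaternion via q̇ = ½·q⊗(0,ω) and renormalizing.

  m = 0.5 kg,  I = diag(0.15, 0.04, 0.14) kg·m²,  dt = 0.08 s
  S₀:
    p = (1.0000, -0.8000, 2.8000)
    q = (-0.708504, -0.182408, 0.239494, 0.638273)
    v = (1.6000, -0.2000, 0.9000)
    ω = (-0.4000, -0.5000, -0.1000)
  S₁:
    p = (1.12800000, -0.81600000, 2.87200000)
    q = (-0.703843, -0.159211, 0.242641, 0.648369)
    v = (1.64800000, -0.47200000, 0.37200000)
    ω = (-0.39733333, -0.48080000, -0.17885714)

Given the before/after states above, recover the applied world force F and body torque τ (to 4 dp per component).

F = (0.3000, -1.7000, -3.3000)
τ = (0.0100, 0.0100, -0.1600)

Δv = v₁−v₀ = (0.04800000, -0.27200000, -0.52800000)
applied force F = (0.3000, -1.7000, -3.3000)
ω₁ − ω₀ = (0.00266667, 0.01920000, -0.07885714)
ω₀×(Iω₀) = (0.0050, 0.0004, -0.0220)
τ = I·(Δω/dt) + ω₀×(Iω₀) = (0.0100, 0.0100, -0.1600)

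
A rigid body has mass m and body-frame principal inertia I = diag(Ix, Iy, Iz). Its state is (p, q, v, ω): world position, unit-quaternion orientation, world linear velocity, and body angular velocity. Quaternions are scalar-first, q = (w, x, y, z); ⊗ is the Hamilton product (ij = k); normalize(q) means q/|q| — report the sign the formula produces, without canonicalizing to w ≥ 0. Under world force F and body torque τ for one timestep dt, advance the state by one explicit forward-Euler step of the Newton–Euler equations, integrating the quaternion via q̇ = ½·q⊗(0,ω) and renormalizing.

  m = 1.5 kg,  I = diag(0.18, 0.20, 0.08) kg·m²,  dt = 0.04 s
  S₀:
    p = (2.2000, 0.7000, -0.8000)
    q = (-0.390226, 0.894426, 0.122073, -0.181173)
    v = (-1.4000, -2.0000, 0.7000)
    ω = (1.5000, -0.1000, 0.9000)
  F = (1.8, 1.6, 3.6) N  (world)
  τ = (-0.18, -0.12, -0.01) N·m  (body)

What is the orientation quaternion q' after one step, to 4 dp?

Hamilton product q⊗(0,ω) = (-1.1663760, -0.4935906, -1.0377203, -0.6237555)
q' = normalize(q + ½dt·q⊗(0,ω)) = (-0.4133, 0.8840, 0.1013, -0.1935)

q' = (-0.4133, 0.8840, 0.1013, -0.1935)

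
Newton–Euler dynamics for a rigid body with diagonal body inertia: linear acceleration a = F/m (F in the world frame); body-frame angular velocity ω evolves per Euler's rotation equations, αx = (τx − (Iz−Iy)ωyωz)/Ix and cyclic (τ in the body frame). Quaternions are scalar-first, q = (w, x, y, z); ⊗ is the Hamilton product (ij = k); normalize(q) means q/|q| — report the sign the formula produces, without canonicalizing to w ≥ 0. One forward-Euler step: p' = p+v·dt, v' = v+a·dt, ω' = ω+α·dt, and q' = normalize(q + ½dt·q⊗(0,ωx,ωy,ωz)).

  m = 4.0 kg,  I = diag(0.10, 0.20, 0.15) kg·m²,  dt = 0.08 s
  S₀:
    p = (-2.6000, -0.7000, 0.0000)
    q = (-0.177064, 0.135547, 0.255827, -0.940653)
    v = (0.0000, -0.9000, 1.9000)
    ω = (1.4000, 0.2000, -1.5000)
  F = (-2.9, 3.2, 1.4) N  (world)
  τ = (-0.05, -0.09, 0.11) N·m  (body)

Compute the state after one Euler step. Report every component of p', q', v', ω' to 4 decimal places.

a = (-0.7250, 0.8000, 0.3500)
new position p' = (-2.6000, -0.7720, 0.1520)
new velocity v' = (-0.0580, -0.8360, 1.9280)
α = I⁻¹(τ − ω×Iω) = (-0.6500, -0.9750, 0.5467)
ω + α·dt = (1.3480, 0.1220, -1.4563)
Hamilton product q⊗(0,ω) = (-1.6519107, -0.4434995, -1.1490065, -0.0654524)
updated quaternion q' = (-0.2423, 0.1174, 0.2092, -0.9401)

p' = (-2.6000, -0.7720, 0.1520)
q' = (-0.2423, 0.1174, 0.2092, -0.9401)
v' = (-0.0580, -0.8360, 1.9280)
ω' = (1.3480, 0.1220, -1.4563)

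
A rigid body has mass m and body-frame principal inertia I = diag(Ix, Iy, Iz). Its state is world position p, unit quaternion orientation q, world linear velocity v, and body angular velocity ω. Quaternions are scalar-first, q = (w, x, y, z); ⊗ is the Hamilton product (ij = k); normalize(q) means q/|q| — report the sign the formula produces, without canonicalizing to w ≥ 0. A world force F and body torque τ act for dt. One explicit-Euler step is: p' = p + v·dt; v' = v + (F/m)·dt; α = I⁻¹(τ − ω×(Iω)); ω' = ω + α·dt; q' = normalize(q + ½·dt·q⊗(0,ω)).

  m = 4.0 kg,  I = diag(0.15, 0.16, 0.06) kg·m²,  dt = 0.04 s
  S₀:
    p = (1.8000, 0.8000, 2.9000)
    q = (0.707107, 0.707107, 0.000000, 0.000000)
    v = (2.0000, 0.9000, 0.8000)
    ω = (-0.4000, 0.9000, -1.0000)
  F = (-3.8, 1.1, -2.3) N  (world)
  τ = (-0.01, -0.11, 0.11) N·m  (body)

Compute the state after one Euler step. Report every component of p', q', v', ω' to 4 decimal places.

precession coupling ω×(Iω) = (0.0900, 0.0360, -0.0036)
angular accel α = (-0.6667, -0.9125, 1.8933)
ω + α·dt = (-0.4267, 0.8635, -0.9243)
2q̇ = q⊗(0,ω) = (0.2828428, -0.2828428, 1.3435033, -0.0707107)
updated quaternion q' = (0.7125, 0.7012, 0.0269, -0.0014)
linear accel F/m = (-0.9500, 0.2750, -0.5750)
new position p' = (1.8800, 0.8360, 2.9320)
new velocity v' = (1.9620, 0.9110, 0.7770)

p' = (1.8800, 0.8360, 2.9320)
q' = (0.7125, 0.7012, 0.0269, -0.0014)
v' = (1.9620, 0.9110, 0.7770)
ω' = (-0.4267, 0.8635, -0.9243)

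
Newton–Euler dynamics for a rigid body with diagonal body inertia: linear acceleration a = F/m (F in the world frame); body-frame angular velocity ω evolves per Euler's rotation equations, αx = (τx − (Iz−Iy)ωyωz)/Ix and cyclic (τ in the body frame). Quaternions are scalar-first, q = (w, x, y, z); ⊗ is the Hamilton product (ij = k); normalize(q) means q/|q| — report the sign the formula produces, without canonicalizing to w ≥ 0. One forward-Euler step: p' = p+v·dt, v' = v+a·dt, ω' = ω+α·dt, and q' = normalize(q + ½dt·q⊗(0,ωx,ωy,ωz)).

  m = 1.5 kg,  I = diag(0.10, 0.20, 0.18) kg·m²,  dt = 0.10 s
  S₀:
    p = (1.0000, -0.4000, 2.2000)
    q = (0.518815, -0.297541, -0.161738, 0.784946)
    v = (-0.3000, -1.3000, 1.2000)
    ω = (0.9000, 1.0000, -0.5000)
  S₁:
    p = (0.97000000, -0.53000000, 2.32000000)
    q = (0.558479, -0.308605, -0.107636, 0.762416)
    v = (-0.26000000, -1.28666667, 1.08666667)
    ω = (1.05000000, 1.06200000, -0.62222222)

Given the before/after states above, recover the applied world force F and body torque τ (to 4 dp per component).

velocity change Δv = (0.04000000, 0.01333333, -0.11333333)
applied force F = (0.6000, 0.2000, -1.7000)
Δω = ω₁−ω₀ = (0.15000000, 0.06200000, -0.12222222)
ω₀×(Iω₀) = (0.0100, 0.0360, 0.0900)
I·α + gyro = (0.1600, 0.1600, -0.1300)

F = (0.6000, 0.2000, -1.7000)
τ = (0.1600, 0.1600, -0.1300)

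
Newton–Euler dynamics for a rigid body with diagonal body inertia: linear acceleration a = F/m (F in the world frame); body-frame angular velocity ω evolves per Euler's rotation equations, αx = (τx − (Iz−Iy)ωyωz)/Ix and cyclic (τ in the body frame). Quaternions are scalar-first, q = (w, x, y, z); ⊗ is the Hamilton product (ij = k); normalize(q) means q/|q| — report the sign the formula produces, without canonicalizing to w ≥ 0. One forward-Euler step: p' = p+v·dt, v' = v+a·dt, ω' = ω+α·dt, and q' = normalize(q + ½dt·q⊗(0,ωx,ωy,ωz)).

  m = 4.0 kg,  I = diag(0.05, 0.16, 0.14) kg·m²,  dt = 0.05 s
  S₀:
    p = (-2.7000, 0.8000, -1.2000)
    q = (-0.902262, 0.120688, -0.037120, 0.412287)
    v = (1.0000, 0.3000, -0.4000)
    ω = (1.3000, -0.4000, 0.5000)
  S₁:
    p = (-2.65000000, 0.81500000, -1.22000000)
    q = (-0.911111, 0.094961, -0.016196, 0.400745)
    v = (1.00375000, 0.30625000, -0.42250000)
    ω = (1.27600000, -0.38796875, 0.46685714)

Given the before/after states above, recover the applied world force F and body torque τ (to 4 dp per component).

F = (0.3000, 0.5000, -1.8000)
τ = (-0.0200, -0.0200, -0.1500)

rate change Δω = (-0.02400000, 0.01203125, -0.03314286)
precession coupling = (0.0040, -0.0585, -0.0572)
τ = I·(Δω/dt) + ω₀×(Iω₀) = (-0.0200, -0.0200, -0.1500)
Δv = v₁−v₀ = (0.00375000, 0.00625000, -0.02250000)
applied force F = (0.3000, 0.5000, -1.8000)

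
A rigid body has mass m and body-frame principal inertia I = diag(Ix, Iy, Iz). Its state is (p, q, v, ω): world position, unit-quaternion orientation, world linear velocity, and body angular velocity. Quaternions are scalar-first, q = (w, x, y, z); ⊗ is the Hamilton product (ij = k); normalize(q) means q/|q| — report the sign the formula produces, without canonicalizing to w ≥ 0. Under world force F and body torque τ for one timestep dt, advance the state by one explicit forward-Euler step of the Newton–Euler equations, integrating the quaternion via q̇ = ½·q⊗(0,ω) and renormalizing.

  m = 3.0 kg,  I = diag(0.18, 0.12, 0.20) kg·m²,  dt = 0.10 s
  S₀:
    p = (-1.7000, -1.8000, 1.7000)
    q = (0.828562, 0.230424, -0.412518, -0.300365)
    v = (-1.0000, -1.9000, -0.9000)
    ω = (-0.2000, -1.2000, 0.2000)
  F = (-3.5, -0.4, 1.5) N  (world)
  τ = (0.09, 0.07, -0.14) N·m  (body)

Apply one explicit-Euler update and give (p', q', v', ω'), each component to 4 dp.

a = (-1.1667, -0.1333, 0.5000)
p' = p + v·dt = (-1.8000, -1.9900, 1.6100)
v + (F/m)dt = (-1.1167, -1.9133, -0.8500)
ω×(Iω) gyroscopic = (-0.0192, 0.0008, -0.0144)
α = I⁻¹(τ − ω×Iω) = (0.6067, 0.5767, -0.6280)
ω + α·dt = (-0.1393, -1.1423, 0.1372)
2q̇ = q⊗(0,ω) = (-0.3888638, -0.6086540, -0.9802862, -0.1933000)
q + ½dt·q⊗(0,ω), renormalized = (0.8076, 0.1996, -0.4607, -0.3094)

p' = (-1.8000, -1.9900, 1.6100)
q' = (0.8076, 0.1996, -0.4607, -0.3094)
v' = (-1.1167, -1.9133, -0.8500)
ω' = (-0.1393, -1.1423, 0.1372)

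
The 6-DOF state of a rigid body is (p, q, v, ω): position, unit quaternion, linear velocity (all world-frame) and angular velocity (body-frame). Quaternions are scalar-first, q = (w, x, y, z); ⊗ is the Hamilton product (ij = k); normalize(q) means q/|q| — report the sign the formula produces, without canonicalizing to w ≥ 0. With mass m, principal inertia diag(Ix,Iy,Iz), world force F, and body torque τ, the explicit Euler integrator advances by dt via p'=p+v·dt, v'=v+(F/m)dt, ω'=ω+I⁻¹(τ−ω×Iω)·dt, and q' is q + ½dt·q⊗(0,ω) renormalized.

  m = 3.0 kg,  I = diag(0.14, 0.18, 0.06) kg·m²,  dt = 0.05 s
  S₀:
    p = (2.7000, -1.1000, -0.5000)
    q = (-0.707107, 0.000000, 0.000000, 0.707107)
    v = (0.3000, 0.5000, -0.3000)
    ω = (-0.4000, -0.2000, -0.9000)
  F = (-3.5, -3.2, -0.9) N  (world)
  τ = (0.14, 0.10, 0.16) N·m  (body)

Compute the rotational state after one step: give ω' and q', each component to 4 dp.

ω' = (-0.3423, -0.1802, -0.7693)
q' = (-0.6910, 0.0106, -0.0035, 0.7228)

precession coupling ω×(Iω) = (-0.0216, 0.0288, 0.0032)
angular accel α = (1.1543, 0.3956, 2.6133)
new body rate ω' = (-0.3423, -0.1802, -0.7693)
Hamilton product q⊗(0,ω) = (0.6363963, 0.4242642, -0.1414214, 0.6363963)
q' = normalize(q + ½dt·q⊗(0,ω)) = (-0.6910, 0.0106, -0.0035, 0.7228)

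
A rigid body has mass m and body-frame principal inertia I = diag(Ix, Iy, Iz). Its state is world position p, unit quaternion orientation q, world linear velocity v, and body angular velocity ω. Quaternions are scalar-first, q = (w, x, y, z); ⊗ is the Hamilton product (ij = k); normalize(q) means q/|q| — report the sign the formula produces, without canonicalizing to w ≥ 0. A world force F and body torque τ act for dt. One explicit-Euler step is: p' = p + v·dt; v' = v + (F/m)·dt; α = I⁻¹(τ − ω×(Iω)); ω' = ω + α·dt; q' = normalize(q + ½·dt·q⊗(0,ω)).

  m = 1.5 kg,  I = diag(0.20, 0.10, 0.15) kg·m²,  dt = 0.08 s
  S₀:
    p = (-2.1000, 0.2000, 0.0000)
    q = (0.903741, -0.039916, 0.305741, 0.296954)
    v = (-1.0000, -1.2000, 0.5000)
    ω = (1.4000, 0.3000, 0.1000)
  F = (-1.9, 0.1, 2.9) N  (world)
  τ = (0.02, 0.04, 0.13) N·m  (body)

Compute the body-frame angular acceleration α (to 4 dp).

α = (0.0925, 0.3300, 1.1467)

ω×(Iω) gyroscopic = (0.0015, 0.0070, -0.0420)
(τ − ω×Iω)/I = (0.0925, 0.3300, 1.1467)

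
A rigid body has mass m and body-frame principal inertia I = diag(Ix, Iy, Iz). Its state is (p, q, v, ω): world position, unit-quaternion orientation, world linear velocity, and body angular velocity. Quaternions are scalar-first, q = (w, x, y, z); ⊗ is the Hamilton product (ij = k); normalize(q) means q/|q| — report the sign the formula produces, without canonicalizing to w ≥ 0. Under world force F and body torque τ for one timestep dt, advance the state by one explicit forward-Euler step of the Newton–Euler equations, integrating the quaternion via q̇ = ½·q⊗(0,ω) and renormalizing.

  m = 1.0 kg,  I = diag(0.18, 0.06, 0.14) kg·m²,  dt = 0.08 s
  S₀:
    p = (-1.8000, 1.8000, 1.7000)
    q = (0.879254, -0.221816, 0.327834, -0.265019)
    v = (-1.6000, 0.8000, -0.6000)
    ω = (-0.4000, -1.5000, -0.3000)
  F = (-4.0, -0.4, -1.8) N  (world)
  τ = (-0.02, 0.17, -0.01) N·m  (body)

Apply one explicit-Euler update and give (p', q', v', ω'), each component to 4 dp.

p' = (-1.9280, 1.8640, 1.6520)
q' = (0.8904, -0.2552, 0.2761, -0.2565)
v' = (-1.9200, 0.7680, -0.7440)
ω' = (-0.4249, -1.2797, -0.2646)

a = (-4.0000, -0.4000, -1.8000)
new position p' = (-1.9280, 1.8640, 1.6520)
new velocity v' = (-1.9200, 0.7680, -0.7440)
gyro term ω×Iω = (0.0360, 0.0048, -0.0720)
α = I⁻¹(τ − ω×Iω) = (-0.3111, 2.7533, 0.4429)
new body rate ω' = (-0.4249, -1.2797, -0.2646)
Hamilton product q⊗(0,ω) = (0.3235189, -0.8475803, -1.2794182, 0.2000814)
q + ½dt·q⊗(0,ω), renormalized = (0.8904, -0.2552, 0.2761, -0.2565)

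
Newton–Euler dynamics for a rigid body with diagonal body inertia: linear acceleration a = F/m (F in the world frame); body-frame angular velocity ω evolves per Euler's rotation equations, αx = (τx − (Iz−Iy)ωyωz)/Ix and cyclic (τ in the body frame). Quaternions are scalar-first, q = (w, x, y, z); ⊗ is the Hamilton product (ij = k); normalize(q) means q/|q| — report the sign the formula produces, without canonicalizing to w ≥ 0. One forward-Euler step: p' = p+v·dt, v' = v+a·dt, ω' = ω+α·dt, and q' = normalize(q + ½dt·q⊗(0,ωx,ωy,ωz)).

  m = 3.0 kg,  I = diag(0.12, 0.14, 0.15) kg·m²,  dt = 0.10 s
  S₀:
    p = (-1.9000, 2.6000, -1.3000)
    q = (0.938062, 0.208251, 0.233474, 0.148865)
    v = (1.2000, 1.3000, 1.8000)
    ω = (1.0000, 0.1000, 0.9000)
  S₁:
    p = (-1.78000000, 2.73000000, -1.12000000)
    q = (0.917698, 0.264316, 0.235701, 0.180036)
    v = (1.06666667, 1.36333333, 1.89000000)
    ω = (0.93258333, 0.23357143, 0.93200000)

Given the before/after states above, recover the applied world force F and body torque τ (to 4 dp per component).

Δω = ω₁−ω₀ = (-0.06741667, 0.13357143, 0.03200000)
precession coupling = (0.0009, -0.0270, 0.0020)
applied torque τ = (-0.0800, 0.1600, 0.0500)
velocity change Δv = (-0.13333333, 0.06333333, 0.09000000)
m·(v₁−v₀)/dt = (-4.0000, 1.9000, 2.7000)

F = (-4.0000, 1.9000, 2.7000)
τ = (-0.0800, 0.1600, 0.0500)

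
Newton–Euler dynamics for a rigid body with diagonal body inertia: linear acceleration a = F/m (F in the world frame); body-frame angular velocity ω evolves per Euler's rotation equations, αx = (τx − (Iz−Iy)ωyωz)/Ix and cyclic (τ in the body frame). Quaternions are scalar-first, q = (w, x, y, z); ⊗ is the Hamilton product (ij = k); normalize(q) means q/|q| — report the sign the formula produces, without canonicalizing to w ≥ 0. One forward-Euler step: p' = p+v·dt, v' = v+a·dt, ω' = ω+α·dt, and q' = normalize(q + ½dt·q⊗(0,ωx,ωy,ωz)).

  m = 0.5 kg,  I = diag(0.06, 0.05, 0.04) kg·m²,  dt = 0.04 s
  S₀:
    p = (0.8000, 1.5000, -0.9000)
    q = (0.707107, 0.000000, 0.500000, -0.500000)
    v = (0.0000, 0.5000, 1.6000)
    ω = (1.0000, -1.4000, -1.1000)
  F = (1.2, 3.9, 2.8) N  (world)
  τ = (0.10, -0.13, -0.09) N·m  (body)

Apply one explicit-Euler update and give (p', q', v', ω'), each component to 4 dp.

p' = (0.8000, 1.5200, -0.8360)
q' = (0.7095, -0.0108, 0.4698, -0.5251)
v' = (0.0960, 0.8120, 1.8240)
ω' = (1.0769, -1.4864, -1.2040)

linear accel F/m = (2.4000, 7.8000, 5.6000)
new position p' = (0.8000, 1.5200, -0.8360)
v' = v + a·dt = (0.0960, 0.8120, 1.8240)
ω×(Iω) gyroscopic = (-0.0154, -0.0220, 0.0140)
angular accel α = (1.9233, -2.1600, -2.6000)
new body rate ω' = (1.0769, -1.4864, -1.2040)
Hamilton product q⊗(0,ω) = (0.1500000, -0.5428930, -1.4899498, -1.2778177)
q' = normalize(q + ½dt·q⊗(0,ω)) = (0.7095, -0.0108, 0.4698, -0.5251)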